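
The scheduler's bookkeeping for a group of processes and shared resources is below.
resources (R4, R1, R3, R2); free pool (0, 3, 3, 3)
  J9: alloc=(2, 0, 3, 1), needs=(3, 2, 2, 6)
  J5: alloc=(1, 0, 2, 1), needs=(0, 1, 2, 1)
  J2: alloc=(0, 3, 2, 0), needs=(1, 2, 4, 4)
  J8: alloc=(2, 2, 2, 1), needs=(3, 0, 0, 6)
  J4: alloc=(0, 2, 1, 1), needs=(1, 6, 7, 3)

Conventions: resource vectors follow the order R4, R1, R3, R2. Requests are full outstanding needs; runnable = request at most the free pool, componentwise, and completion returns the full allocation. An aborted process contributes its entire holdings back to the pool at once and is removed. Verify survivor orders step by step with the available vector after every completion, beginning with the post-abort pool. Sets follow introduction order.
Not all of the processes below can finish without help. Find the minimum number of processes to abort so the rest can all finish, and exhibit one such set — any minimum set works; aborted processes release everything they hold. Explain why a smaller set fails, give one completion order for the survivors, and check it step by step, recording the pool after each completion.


Minimum abort set: J9.
Key observation: the deadlocked J8 becomes finishable only because J9 released (2, 0, 3, 1); it completes at step 4 below.
No smaller set exists: with zero aborts the deadlock remains.
Survivors finish in the order: J5, J2, J4, J8. Walking it through (pool after the aborts first):
  pool = (2, 3, 6, 4)
  J5: need (0, 1, 2, 1) fits (2, 3, 6, 4); releases (1, 0, 2, 1), pool now (3, 3, 8, 5)
  J2: need (1, 2, 4, 4) fits (3, 3, 8, 5); releases (0, 3, 2, 0), pool now (3, 6, 10, 5)
  J4: need (1, 6, 7, 3) fits (3, 6, 10, 5); releases (0, 2, 1, 1), pool now (3, 8, 11, 6)
  J8: need (3, 0, 0, 6) fits (3, 8, 11, 6); releases (2, 2, 2, 1), pool now (5, 10, 13, 7)


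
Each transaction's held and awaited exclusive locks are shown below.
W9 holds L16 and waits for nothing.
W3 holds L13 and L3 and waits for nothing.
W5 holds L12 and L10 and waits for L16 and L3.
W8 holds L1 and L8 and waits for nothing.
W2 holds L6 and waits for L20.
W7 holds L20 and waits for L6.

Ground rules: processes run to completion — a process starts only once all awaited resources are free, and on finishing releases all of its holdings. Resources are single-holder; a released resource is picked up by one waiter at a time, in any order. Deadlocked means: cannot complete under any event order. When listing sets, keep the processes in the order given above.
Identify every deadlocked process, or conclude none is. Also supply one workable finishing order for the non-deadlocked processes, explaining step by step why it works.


Deadlocked: W2 and W7.
Key observation: the wait chain closes on itself along W2 -> W7 -> W2; no other process is dragged down with it.
One completion order for the rest: W8, W9, W3, W5.
Verifying each step:
  run W8 (it waits on nothing); releases L1 and L8
  run W9 (it waits on nothing); releases L16
  run W3 (it waits on nothing); releases L13 and L3
  W5: everything it awaited (L16 and L3) is free; runs, freeing L12 and L10


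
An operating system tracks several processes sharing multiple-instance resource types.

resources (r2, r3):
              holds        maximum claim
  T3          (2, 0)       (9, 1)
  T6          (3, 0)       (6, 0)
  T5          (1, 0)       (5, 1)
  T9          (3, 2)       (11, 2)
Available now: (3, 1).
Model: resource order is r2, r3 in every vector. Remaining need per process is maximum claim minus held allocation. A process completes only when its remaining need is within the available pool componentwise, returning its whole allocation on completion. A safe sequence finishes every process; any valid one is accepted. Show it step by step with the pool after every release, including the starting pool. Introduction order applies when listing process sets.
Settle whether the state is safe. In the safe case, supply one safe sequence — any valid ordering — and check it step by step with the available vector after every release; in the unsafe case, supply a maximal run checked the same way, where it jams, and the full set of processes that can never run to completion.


SAFE — a valid safe sequence is T6, T5, T3, T9.
Key observation: the first exact fit in this order is T6 — it needs (3, 0) with (3, 1) free, meeting a requested resource to the last unit.
Step-by-step check:
  pool = (3, 1)
  T6 needs (3, 0) <= (3, 1) -> finishes; pool += (3, 0) = (6, 1)
  T5 needs (4, 1) <= (6, 1) -> finishes; pool += (1, 0) = (7, 1)
  T3 needs (7, 1) <= (7, 1) -> finishes; pool += (2, 0) = (9, 1)
  T9 needs (8, 0) <= (9, 1) -> finishes; pool += (3, 2) = (12, 3)


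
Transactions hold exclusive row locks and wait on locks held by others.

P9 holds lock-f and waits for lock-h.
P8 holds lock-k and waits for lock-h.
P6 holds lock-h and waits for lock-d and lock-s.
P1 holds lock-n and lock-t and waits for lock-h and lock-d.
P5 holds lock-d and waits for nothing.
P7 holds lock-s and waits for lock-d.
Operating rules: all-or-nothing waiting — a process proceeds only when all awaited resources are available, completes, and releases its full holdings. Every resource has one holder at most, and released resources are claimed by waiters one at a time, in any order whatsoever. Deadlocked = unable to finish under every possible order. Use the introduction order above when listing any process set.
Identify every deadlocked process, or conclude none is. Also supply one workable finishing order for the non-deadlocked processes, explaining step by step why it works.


Nothing here is deadlocked.
Key observation: all waits point, directly or indirectly, at processes that can finish, so nothing is permanently blocked.
One completion order for the rest: P5, P7, P6, P9, P8, P1.
Check, step by step:
  P5 waits on nothing -> runs at once and releases lock-d
  P7 waits on lock-d — all released -> runs and releases lock-s
  P6 waits on lock-d and lock-s — all released -> runs and releases lock-h
  P9 waits on lock-h — all released -> runs and releases lock-f
  P8 waits on lock-h — all released -> runs and releases lock-k
  P1 waits on lock-h and lock-d — all released -> runs and releases lock-n and lock-t


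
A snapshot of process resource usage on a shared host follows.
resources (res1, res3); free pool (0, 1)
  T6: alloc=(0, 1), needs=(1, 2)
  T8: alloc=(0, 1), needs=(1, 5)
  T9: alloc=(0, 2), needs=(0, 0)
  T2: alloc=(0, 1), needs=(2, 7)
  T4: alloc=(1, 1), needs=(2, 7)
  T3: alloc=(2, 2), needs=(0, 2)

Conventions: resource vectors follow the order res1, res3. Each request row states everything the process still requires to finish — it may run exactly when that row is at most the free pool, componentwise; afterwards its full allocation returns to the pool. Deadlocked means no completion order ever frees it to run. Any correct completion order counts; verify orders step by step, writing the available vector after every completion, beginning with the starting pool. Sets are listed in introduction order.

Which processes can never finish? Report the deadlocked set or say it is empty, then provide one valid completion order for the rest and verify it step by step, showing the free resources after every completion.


The deadlocked set is empty.
Key observation: no deadlock: T9 fits now, and the freed resources carry the rest through.
A valid finishing order for the others: T9, T3, T8, T6, T2, T4. Walking it through:
  pool = (0, 1)
  run T9 (needs (0, 0), free (0, 1)); after release of (0, 2) the pool is (0, 3)
  run T3 (needs (0, 2), free (0, 3)); after release of (2, 2) the pool is (2, 5)
  run T8 (needs (1, 5), free (2, 5)); after release of (0, 1) the pool is (2, 6)
  run T6 (needs (1, 2), free (2, 6)); after release of (0, 1) the pool is (2, 7)
  run T2 (needs (2, 7), free (2, 7)); after release of (0, 1) the pool is (2, 8)
  run T4 (needs (2, 7), free (2, 8)); after release of (1, 1) the pool is (3, 9)


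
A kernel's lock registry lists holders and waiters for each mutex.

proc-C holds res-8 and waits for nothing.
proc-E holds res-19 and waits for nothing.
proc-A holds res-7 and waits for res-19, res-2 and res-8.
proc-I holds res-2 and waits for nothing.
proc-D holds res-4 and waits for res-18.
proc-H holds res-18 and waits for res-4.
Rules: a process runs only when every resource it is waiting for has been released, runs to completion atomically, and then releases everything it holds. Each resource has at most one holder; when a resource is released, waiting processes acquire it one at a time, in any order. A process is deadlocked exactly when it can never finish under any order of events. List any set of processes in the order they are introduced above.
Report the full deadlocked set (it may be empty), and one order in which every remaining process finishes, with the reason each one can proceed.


Deadlocked set: proc-D and proc-H.
Key observation: the wait chain closes on itself along proc-D -> proc-H -> proc-D; no other process is dragged down with it.
One completion order for the rest: proc-C, proc-E, proc-I, proc-A.
Verifying each step:
  run proc-C (it waits on nothing); releases res-8
  run proc-E (it waits on nothing); releases res-19
  run proc-I (it waits on nothing); releases res-2
  run proc-A (all its waits — res-19, res-2 and res-8 — are resolved); releases res-7


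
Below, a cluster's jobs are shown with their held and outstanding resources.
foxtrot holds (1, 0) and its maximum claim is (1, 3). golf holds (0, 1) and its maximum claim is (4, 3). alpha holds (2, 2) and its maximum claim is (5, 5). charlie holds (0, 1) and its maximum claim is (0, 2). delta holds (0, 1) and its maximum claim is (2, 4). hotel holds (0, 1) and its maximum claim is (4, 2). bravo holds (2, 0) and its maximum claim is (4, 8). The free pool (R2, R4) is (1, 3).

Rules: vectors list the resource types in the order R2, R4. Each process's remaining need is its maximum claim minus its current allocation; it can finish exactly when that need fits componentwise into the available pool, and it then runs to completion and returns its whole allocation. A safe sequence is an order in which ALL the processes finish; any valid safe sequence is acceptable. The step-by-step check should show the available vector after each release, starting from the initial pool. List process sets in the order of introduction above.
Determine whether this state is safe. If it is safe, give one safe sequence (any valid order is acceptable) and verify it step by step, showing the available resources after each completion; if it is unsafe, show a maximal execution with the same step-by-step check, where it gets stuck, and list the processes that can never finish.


UNSAFE.
Key observation: after charlie, foxtrot, delta the pool peaks at (2, 5), and each blocked process is short somewhere: golf on R2; alpha on R2; hotel on R2; bravo on R4.
Going as far as possible: charlie, foxtrot, delta; after that, nothing fits. Check, step by step:
  pool = (1, 3)
  charlie: need (0, 1) fits (1, 3); releases (0, 1), pool now (1, 4)
  foxtrot: need (0, 3) fits (1, 4); releases (1, 0), pool now (2, 4)
  delta: need (2, 3) fits (2, 4); releases (0, 1), pool now (2, 5)
  golf still needs (4, 2) but only (2, 5) is free — short on R2
  alpha still needs (3, 3) but only (2, 5) is free — short on R2
  hotel still needs (4, 1) but only (2, 5) is free — short on R2
  bravo still needs (2, 8) but only (2, 5) is free — short on R4
Permanently blocked: golf, alpha, hotel and bravo.


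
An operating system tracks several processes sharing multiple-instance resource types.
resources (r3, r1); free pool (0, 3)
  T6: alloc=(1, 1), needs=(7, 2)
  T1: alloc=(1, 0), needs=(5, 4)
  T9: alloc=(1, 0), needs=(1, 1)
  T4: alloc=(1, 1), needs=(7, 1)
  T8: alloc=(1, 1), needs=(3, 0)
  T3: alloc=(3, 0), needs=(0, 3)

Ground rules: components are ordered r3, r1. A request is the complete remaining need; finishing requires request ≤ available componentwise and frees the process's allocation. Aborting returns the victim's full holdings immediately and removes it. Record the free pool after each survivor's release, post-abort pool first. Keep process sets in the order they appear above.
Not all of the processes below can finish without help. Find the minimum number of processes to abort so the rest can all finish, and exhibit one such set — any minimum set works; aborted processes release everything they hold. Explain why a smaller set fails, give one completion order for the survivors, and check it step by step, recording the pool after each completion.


Abort T6.
Key observation: the returned (1, 1) from T6 is what brings T4 — unrunnable before, under any order — into play at step 5.
Minimality: the empty abort set fails — the state is deadlocked as it stands.
The survivors complete as T9, T3, T8, T1, T4. Step-by-step check (starting from the post-abort pool):
  pool = (1, 4)
  T9: need (1, 1) fits (1, 4); releases (1, 0), pool now (2, 4)
  T3: need (0, 3) fits (2, 4); releases (3, 0), pool now (5, 4)
  T8: need (3, 0) fits (5, 4); releases (1, 1), pool now (6, 5)
  T1: need (5, 4) fits (6, 5); releases (1, 0), pool now (7, 5)
  T4: need (7, 1) fits (7, 5); releases (1, 1), pool now (8, 6)


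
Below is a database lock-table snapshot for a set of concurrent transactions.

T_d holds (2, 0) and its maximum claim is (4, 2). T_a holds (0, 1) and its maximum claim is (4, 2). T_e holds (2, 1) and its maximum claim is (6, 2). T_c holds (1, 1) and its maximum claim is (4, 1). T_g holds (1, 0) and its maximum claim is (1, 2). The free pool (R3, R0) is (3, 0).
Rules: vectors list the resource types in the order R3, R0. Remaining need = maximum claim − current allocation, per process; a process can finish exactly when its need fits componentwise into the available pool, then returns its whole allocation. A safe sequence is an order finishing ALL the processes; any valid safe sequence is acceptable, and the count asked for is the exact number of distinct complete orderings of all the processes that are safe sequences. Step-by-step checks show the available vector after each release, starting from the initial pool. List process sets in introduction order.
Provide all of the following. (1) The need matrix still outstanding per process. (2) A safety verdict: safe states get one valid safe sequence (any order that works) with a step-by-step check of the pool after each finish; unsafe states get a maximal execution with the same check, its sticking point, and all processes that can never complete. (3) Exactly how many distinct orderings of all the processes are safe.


(1) Remaining need (order R3, R0):
  T_d: (2, 2)
  T_a: (4, 1)
  T_e: (4, 1)
  T_c: (3, 0)
  T_g: (0, 2)
(2) SAFE. One safe sequence: T_c, T_a, T_e, T_d, T_g.
Key observation: T_c is the earliest step where a requested resource binds exactly: need (3, 0), pool (3, 0) at its turn.
Walking it through:
  pool = (3, 0)
  T_c: need (3, 0) fits (3, 0); releases (1, 1), pool now (4, 1)
  T_a: need (4, 1) fits (4, 1); releases (0, 1), pool now (4, 2)
  T_e: need (4, 1) fits (4, 2); releases (2, 1), pool now (6, 3)
  T_d: need (2, 2) fits (6, 3); releases (2, 0), pool now (8, 3)
  T_g: need (0, 2) fits (8, 3); releases (1, 0), pool now (9, 3)
(3) Exactly 12 of the possible complete orderings are safe sequences.


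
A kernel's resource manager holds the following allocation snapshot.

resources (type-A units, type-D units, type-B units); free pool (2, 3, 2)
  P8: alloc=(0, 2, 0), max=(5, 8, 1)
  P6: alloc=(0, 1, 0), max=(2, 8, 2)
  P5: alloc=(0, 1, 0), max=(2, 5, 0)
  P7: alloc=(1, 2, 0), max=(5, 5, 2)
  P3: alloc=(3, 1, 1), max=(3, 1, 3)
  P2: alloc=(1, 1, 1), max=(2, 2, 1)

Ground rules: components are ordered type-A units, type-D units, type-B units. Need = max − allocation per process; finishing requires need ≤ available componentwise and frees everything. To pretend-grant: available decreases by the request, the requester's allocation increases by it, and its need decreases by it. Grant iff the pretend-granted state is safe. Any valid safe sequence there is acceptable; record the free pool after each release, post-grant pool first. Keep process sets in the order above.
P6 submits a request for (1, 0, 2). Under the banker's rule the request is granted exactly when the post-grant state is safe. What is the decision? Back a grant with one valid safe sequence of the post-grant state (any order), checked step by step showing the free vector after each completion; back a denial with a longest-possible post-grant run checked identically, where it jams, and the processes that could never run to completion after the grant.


DENY. Granting would leave the state unsafe.
Key observation: after P2, P5 the pool peaks at (2, 5, 1), and each blocked process is short somewhere: P8 on type-A units, type-D units; P6 on type-D units; P7 on type-A units, type-B units; P3 on type-B units.
After a pretend grant, a maximal execution: P2, P5 — then nothing else fits. Verifying each step:
  pool = (1, 3, 0)
  P2 needs (1, 1, 0) <= (1, 3, 0) -> finishes; pool += (1, 1, 1) = (2, 4, 1)
  P5 needs (2, 4, 0) <= (2, 4, 1) -> finishes; pool += (0, 1, 0) = (2, 5, 1)
  P8 cannot run: need (5, 6, 1) vs free (2, 5, 1) (insufficient type-A units and type-D units)
  P6 cannot run: need (1, 7, 0) vs free (2, 5, 1) (insufficient type-D units)
  P7 cannot run: need (4, 3, 2) vs free (2, 5, 1) (insufficient type-A units and type-B units)
  P3 cannot run: need (0, 0, 2) vs free (2, 5, 1) (insufficient type-B units)
Had the request been granted, P8, P6, P7 and P3 could never finish.


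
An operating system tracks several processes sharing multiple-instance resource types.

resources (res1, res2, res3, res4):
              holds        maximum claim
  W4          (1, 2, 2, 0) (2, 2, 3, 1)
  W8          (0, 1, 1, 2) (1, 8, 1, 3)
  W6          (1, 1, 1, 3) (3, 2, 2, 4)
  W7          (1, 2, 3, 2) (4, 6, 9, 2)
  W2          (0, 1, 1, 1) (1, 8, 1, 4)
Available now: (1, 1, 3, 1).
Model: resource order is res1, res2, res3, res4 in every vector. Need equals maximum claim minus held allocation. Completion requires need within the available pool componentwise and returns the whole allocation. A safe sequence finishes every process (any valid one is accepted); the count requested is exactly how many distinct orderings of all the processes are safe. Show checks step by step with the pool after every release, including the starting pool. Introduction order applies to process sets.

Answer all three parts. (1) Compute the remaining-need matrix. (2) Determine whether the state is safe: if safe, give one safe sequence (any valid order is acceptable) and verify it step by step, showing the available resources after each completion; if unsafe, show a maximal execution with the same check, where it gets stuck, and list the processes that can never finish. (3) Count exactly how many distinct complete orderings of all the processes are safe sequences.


(1) Need matrix, components ordered res1, res2, res3, res4:
  W4: (1, 0, 1, 1)
  W8: (1, 7, 0, 1)
  W6: (2, 1, 1, 1)
  W7: (3, 4, 6, 0)
  W2: (1, 7, 0, 3)
(2) The state is UNSAFE.
Key observation: after W4, W6, W7 complete, (4, 6, 9, 6) is the best the pool ever gets, yet each leftover process wants more res2.
The run W4, W6, W7 cannot be extended any further. Check, step by step:
  pool = (1, 1, 3, 1)
  run W4 (needs (1, 0, 1, 1), free (1, 1, 3, 1)); after release of (1, 2, 2, 0) the pool is (2, 3, 5, 1)
  run W6 (needs (2, 1, 1, 1), free (2, 3, 5, 1)); after release of (1, 1, 1, 3) the pool is (3, 4, 6, 4)
  run W7 (needs (3, 4, 6, 0), free (3, 4, 6, 4)); after release of (1, 2, 3, 2) the pool is (4, 6, 9, 6)
  W8 cannot run: need (1, 7, 0, 1) vs free (4, 6, 9, 6) (insufficient res2)
  W2 cannot run: need (1, 7, 0, 3) vs free (4, 6, 9, 6) (insufficient res2)
Processes that can never finish: W8 and W2.
(3) Exactly 0 of the possible complete orderings are safe sequences.


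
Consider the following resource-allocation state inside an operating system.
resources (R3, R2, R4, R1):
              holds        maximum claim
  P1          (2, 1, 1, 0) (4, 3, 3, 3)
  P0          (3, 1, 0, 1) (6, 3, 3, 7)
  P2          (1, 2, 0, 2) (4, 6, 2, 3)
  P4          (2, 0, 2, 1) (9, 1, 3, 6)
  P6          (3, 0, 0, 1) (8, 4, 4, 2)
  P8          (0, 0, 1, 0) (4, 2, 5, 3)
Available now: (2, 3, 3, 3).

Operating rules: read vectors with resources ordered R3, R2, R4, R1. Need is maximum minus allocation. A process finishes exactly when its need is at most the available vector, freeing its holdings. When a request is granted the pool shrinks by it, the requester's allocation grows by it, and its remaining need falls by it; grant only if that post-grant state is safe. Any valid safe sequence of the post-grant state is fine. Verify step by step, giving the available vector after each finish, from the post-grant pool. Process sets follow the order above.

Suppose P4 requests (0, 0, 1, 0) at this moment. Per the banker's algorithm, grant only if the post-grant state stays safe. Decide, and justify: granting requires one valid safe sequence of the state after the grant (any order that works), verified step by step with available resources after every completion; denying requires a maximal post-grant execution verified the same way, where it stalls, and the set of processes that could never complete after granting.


DENY: after the grant no complete ordering would exist.
Key observation: after P1, P2 the pool peaks at (5, 6, 3, 5), and each blocked process is short somewhere: P0 on R1; P4 on R3; P6 on R4; P8 on R4.
After a pretend grant, a maximal execution: P1, P2 — then nothing else fits. Step-by-step check:
  pool = (2, 3, 2, 3)
  P1: need (2, 2, 2, 3) fits (2, 3, 2, 3); releases (2, 1, 1, 0), pool now (4, 4, 3, 3)
  P2: need (3, 4, 2, 1) fits (4, 4, 3, 3); releases (1, 2, 0, 2), pool now (5, 6, 3, 5)
  P0 cannot run: need (3, 2, 3, 6) vs free (5, 6, 3, 5) (insufficient R1)
  P4 cannot run: need (7, 1, 0, 5) vs free (5, 6, 3, 5) (insufficient R3)
  P6 cannot run: need (5, 4, 4, 1) vs free (5, 6, 3, 5) (insufficient R4)
  P8 cannot run: need (4, 2, 4, 3) vs free (5, 6, 3, 5) (insufficient R4)
Post-grant, the permanently blocked set is P0, P4, P6 and P8.


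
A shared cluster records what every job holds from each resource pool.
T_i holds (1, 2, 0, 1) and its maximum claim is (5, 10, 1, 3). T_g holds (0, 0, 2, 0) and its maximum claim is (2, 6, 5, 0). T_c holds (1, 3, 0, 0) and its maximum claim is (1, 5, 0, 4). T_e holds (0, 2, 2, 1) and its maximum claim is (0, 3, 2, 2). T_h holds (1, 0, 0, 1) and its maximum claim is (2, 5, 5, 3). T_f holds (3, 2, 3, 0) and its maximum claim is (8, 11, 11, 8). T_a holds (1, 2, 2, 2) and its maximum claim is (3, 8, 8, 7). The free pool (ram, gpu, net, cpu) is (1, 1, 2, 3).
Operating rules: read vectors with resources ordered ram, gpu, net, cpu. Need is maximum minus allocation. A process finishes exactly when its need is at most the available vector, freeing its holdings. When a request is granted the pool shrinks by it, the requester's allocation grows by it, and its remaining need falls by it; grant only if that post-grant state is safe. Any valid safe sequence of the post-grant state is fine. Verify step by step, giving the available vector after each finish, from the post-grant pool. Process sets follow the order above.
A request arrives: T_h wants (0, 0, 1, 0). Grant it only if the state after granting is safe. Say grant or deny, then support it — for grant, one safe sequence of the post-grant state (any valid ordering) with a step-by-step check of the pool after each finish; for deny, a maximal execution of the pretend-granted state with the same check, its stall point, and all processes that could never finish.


GRANT: granting preserves safety; a valid post-grant sequence is T_e, T_c, T_g, T_h, T_a, T_i, T_f.
Key observation: post-grant, (1, 1, 1, 3) remains, and an order beginning with T_e completes everyone.
Step-by-step check of the post-grant state:
  pool = (1, 1, 1, 3)
  T_e: need (0, 1, 0, 1) fits (1, 1, 1, 3); releases (0, 2, 2, 1), pool now (1, 3, 3, 4)
  T_c: need (0, 2, 0, 4) fits (1, 3, 3, 4); releases (1, 3, 0, 0), pool now (2, 6, 3, 4)
  T_g: need (2, 6, 3, 0) fits (2, 6, 3, 4); releases (0, 0, 2, 0), pool now (2, 6, 5, 4)
  T_h: need (1, 5, 4, 2) fits (2, 6, 5, 4); releases (1, 0, 1, 1), pool now (3, 6, 6, 5)
  T_a: need (2, 6, 6, 5) fits (3, 6, 6, 5); releases (1, 2, 2, 2), pool now (4, 8, 8, 7)
  T_i: need (4, 8, 1, 2) fits (4, 8, 8, 7); releases (1, 2, 0, 1), pool now (5, 10, 8, 8)
  T_f: need (5, 9, 8, 8) fits (5, 10, 8, 8); releases (3, 2, 3, 0), pool now (8, 12, 11, 8)


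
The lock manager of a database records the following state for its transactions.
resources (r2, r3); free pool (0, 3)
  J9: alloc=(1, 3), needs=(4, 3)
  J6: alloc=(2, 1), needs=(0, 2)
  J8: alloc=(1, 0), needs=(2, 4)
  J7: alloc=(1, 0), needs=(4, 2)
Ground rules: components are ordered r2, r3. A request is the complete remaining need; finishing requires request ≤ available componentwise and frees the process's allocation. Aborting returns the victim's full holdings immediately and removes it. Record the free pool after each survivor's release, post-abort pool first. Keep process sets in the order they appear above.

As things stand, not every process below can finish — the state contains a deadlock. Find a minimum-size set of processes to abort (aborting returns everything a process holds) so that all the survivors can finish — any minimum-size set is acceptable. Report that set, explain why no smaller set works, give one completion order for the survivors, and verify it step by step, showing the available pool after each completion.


The answer: abort J9.
Key observation: J7 was stuck for good until J9 gave back (1, 3); in the order shown it finishes at step 3.
Why nothing smaller works: aborting no one leaves the state deadlocked as given.
Survivors finish in the order: J6, J8, J7. Walking it through (pool after the aborts first):
  pool = (1, 6)
  J6 needs (0, 2) <= (1, 6) -> finishes; pool += (2, 1) = (3, 7)
  J8 needs (2, 4) <= (3, 7) -> finishes; pool += (1, 0) = (4, 7)
  J7 needs (4, 2) <= (4, 7) -> finishes; pool += (1, 0) = (5, 7)


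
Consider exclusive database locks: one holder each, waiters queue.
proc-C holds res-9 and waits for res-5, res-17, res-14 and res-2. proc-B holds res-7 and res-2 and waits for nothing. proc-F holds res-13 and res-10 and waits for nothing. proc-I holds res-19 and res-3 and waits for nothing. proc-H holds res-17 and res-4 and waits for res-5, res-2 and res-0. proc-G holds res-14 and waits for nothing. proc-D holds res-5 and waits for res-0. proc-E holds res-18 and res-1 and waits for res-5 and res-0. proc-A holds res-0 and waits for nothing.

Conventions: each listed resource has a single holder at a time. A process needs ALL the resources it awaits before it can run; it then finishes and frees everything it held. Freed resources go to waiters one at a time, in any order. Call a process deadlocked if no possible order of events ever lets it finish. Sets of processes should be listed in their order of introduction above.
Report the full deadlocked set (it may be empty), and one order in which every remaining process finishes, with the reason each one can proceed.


No process is deadlocked.
Key observation: there is no circular wait here — follow any chain and it reaches a process that is free to run now.
A valid finishing order for the others: proc-G, proc-I, proc-A, proc-D, proc-F, proc-B, proc-H, proc-C, proc-E.
Walking it through:
  proc-G waits on nothing -> runs at once and releases res-14
  proc-I waits on nothing -> runs at once and releases res-19 and res-3
  proc-A waits on nothing -> runs at once and releases res-0
  run proc-D (all its waits — res-0 — are resolved); releases res-5
  proc-F waits on nothing -> runs at once and releases res-13 and res-10
  proc-B waits on nothing -> runs at once and releases res-7 and res-2
  run proc-H (all its waits — res-5, res-2 and res-0 — are resolved); releases res-17 and res-4
  run proc-C (all its waits — res-5, res-17, res-14 and res-2 — are resolved); releases res-9
  run proc-E (all its waits — res-5 and res-0 — are resolved); releases res-18 and res-1


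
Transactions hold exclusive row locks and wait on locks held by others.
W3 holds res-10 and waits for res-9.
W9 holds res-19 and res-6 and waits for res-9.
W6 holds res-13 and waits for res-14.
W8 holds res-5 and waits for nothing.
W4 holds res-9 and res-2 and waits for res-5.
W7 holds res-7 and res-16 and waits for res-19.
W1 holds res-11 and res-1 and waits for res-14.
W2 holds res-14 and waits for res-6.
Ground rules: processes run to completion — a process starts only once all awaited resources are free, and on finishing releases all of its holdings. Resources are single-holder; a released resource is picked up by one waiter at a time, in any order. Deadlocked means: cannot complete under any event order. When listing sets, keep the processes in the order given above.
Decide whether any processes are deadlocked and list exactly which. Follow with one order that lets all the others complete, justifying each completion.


The deadlocked set is empty.
Key observation: the wait graph is acyclic; completion cascades from the unblocked processes through everyone else.
A valid finishing order for the others: W8, W4, W9, W2, W6, W3, W1, W7.
Step-by-step check:
  W8 waits on nothing -> runs at once and releases res-5
  W4 waits on res-5 — all released -> runs and releases res-9 and res-2
  W9 waits on res-9 — all released -> runs and releases res-19 and res-6
  W2 waits on res-6 — all released -> runs and releases res-14
  W6 waits on res-14 — all released -> runs and releases res-13
  W3 waits on res-9 — all released -> runs and releases res-10
  W1 waits on res-14 — all released -> runs and releases res-11 and res-1
  W7 waits on res-19 — all released -> runs and releases res-7 and res-16


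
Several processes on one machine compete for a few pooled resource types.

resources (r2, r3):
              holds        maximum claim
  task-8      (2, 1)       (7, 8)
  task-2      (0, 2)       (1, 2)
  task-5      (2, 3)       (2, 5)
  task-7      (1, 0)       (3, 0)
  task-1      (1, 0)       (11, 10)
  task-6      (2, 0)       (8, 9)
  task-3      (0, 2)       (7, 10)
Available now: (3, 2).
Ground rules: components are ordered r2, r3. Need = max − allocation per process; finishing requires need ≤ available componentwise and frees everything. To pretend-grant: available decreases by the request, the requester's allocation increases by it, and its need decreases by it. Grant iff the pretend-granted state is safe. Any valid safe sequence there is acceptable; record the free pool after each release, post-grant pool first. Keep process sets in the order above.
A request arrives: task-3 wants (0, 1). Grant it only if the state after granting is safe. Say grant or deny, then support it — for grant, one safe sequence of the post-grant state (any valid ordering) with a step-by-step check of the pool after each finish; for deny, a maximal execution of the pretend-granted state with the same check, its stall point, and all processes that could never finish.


DENY. Granting would leave the state unsafe.
Key observation: after task-7, task-2, task-5 complete, (6, 6) is the best the pool ever gets, yet each leftover process wants more r3.
On the post-grant state, task-7, task-2, task-5 is a maximal run — nothing extends it. Walking it through:
  pool = (3, 1)
  task-7: need (2, 0) fits (3, 1); releases (1, 0), pool now (4, 1)
  task-2: need (1, 0) fits (4, 1); releases (0, 2), pool now (4, 3)
  task-5: need (0, 2) fits (4, 3); releases (2, 3), pool now (6, 6)
  task-8 cannot run: need (5, 7) vs free (6, 6) (insufficient r3)
  task-1 cannot run: need (10, 10) vs free (6, 6) (insufficient r2 and r3)
  task-6 cannot run: need (6, 9) vs free (6, 6) (insufficient r3)
  task-3 cannot run: need (7, 7) vs free (6, 6) (insufficient r2 and r3)
Had the request been granted, task-8, task-1, task-6 and task-3 could never finish.


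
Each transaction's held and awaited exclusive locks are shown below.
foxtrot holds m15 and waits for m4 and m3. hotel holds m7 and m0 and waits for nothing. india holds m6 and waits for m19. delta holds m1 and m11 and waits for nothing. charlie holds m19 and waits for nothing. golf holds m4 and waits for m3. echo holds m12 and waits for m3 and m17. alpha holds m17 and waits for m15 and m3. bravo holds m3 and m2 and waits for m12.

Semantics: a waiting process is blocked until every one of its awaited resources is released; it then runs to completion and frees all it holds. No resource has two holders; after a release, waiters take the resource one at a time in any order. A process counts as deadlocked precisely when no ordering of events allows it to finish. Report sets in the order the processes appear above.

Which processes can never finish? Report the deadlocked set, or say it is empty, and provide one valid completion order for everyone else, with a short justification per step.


The deadlocked set is foxtrot, golf, echo, alpha and bravo.
Key observation: nobody on the ring foxtrot -> golf -> bravo -> echo -> alpha -> foxtrot can start until another member finishes, which never happens; no other process is dragged down with it.
The rest can finish in the order charlie, delta, hotel, india.
Check, step by step:
  charlie: no waits; runs immediately, freeing m19
  delta: no waits; runs immediately, freeing m1 and m11
  hotel: no waits; runs immediately, freeing m7 and m0
  india waits on m19 — all released -> runs and releases m6


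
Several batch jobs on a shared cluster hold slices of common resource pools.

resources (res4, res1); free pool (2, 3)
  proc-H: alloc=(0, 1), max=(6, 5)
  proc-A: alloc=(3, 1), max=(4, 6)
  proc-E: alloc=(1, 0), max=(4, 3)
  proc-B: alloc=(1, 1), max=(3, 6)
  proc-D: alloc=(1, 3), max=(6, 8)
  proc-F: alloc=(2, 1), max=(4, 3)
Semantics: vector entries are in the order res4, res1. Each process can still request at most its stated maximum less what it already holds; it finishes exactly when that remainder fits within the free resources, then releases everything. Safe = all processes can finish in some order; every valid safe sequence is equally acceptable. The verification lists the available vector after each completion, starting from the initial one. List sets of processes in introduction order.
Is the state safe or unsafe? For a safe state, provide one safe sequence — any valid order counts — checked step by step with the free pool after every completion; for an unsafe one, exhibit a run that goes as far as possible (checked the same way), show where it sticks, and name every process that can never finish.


The state is UNSAFE.
Key observation: after proc-F, proc-E the pool peaks at (5, 4), and each blocked process is short somewhere: proc-H on res4; proc-A on res1; proc-B on res1; proc-D on res1.
Going as far as possible: proc-F, proc-E; after that, nothing fits. Step-by-step check:
  pool = (2, 3)
  proc-F: need (2, 2) fits (2, 3); releases (2, 1), pool now (4, 4)
  proc-E: need (3, 3) fits (4, 4); releases (1, 0), pool now (5, 4)
  proc-H cannot run: need (6, 4) vs free (5, 4) (insufficient res4)
  proc-A cannot run: need (1, 5) vs free (5, 4) (insufficient res1)
  proc-B cannot run: need (2, 5) vs free (5, 4) (insufficient res1)
  proc-D cannot run: need (5, 5) vs free (5, 4) (insufficient res1)
Permanently blocked: proc-H, proc-A, proc-B and proc-D.


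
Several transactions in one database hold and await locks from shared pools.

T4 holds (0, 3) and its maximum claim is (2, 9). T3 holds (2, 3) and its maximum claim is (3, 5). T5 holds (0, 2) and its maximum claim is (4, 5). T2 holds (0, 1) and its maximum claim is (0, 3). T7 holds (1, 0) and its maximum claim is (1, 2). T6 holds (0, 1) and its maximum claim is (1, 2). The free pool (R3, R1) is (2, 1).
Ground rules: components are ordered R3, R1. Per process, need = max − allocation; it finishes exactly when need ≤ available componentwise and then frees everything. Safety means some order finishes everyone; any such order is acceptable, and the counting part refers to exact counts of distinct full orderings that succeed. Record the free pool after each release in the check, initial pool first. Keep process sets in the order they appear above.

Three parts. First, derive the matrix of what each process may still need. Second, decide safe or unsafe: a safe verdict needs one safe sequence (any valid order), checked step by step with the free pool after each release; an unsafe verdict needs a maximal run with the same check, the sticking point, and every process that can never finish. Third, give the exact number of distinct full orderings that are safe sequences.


(1) Need matrix, components ordered R3, R1:
  T4: (2, 6)
  T3: (1, 2)
  T5: (4, 3)
  T2: (0, 2)
  T7: (0, 2)
  T6: (1, 1)
(2) The state is SAFE; one workable sequence: T6, T3, T7, T5, T2, T4.
Key observation: T6 marks the first exact bind of the order: its need (1, 1) fits the free (2, 1) with zero slack on a requested resource.
Verifying each step:
  pool = (2, 1)
  run T6 (needs (1, 1), free (2, 1)); after release of (0, 1) the pool is (2, 2)
  run T3 (needs (1, 2), free (2, 2)); after release of (2, 3) the pool is (4, 5)
  run T7 (needs (0, 2), free (4, 5)); after release of (1, 0) the pool is (5, 5)
  run T5 (needs (4, 3), free (5, 5)); after release of (0, 2) the pool is (5, 7)
  run T2 (needs (0, 2), free (5, 7)); after release of (0, 1) the pool is (5, 8)
  run T4 (needs (2, 6), free (5, 8)); after release of (0, 3) the pool is (5, 11)
(3) Precisely 30 of the possible complete orderings are safe sequences.


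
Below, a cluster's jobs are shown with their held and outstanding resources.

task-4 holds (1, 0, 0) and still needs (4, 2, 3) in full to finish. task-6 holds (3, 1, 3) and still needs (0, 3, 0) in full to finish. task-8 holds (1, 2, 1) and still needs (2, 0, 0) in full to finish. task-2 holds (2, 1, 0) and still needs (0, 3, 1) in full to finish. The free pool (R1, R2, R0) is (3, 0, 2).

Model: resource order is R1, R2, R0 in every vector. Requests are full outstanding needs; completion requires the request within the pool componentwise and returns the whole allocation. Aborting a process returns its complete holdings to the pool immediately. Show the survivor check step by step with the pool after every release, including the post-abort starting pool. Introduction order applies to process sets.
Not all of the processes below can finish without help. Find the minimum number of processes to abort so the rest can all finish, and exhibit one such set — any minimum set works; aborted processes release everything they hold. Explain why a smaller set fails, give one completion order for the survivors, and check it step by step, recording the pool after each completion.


Minimum abort set: task-2.
Key observation: aborting task-2 returns (2, 1, 0), and task-6 — hopeless before — runs at step 2 with the returned capacity in the pool.
Minimality: the empty abort set fails — the state is deadlocked as it stands.
One survivor order: task-8, task-6, task-4. Walking it through (post-abort pool first):
  pool = (5, 1, 2)
  task-8: need (2, 0, 0) fits (5, 1, 2); releases (1, 2, 1), pool now (6, 3, 3)
  task-6: need (0, 3, 0) fits (6, 3, 3); releases (3, 1, 3), pool now (9, 4, 6)
  task-4: need (4, 2, 3) fits (9, 4, 6); releases (1, 0, 0), pool now (10, 4, 6)


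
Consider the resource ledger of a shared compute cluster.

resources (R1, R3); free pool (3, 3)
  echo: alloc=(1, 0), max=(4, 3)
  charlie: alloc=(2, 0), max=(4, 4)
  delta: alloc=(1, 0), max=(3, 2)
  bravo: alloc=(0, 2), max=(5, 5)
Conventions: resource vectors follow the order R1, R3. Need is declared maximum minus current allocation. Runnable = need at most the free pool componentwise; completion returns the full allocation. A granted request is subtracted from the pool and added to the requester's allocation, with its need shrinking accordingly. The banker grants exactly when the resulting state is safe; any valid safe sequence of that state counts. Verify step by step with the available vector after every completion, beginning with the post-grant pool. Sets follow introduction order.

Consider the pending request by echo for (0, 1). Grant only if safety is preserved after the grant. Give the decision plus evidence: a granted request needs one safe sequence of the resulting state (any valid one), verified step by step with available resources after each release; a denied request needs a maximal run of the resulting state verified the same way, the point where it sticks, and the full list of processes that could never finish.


GRANT. The post-grant state is safe; one safe sequence: delta, echo, bravo, charlie.
Key observation: the transfer keeps a workable pool ((3, 2)); delta starts the safe sequence.
Check on the post-grant state, step by step:
  pool = (3, 2)
  delta: need (2, 2) fits (3, 2); releases (1, 0), pool now (4, 2)
  echo: need (3, 2) fits (4, 2); releases (1, 1), pool now (5, 3)
  bravo: need (5, 3) fits (5, 3); releases (0, 2), pool now (5, 5)
  charlie: need (2, 4) fits (5, 5); releases (2, 0), pool now (7, 5)
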